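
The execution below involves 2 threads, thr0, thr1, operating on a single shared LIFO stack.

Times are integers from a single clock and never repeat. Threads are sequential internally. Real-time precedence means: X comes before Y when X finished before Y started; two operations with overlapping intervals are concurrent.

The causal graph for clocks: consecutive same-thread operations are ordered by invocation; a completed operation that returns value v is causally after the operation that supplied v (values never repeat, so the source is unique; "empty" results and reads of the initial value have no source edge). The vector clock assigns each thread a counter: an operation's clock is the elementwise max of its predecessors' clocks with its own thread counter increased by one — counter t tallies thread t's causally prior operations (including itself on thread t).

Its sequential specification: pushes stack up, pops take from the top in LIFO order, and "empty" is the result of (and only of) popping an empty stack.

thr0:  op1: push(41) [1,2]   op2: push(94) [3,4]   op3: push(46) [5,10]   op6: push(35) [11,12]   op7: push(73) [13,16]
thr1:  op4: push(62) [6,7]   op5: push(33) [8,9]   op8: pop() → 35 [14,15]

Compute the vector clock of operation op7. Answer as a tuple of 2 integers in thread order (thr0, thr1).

(5, 0)

VC(op4, invoked at 6): no causal predecessors; +1 on thr1 → (0, 1)
VC(op1, invoked at 1): no causal predecessors; +1 on thr0 → (1, 0)
merge at op5 (invoked 8): VC(op4)=(0, 1), own-thread bump on thr1 → (0, 2)
merge at op2 (invoked 3): VC(op1)=(1, 0), own-thread bump on thr0 → (2, 0)
merge at op3 (invoked 5): VC(op2)=(2, 0), own-thread bump on thr0 → (3, 0)
merge at op6 (invoked 11): VC(op3)=(3, 0), own-thread bump on thr0 → (4, 0)
merge at op7 (invoked 13): VC(op6)=(4, 0), own-thread bump on thr0 → (5, 0)
merge at op8 (invoked 14): VC(op5)=(0, 2), VC(op6)=(4, 0), own-thread bump on thr1 → (4, 3)
target: VC(op7) = (5, 0)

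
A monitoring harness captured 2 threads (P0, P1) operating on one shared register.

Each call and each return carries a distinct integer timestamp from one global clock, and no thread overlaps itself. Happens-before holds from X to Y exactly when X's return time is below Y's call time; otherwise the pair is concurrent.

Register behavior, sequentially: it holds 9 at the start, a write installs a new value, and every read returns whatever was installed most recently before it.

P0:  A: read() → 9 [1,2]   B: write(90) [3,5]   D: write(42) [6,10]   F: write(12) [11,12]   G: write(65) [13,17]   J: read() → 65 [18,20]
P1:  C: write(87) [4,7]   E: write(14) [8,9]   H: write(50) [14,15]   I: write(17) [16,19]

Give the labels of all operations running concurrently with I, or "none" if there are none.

overlap test against I [16,19]: concurrent iff the interval meets 16..19
A [1,2]: before
B [3,5]: before
C [4,7]: before
D [6,10]: before
E [8,9]: before
F [11,12]: before
G [13,17]: concurrent
H [14,15]: before
J [18,20]: concurrent

G, J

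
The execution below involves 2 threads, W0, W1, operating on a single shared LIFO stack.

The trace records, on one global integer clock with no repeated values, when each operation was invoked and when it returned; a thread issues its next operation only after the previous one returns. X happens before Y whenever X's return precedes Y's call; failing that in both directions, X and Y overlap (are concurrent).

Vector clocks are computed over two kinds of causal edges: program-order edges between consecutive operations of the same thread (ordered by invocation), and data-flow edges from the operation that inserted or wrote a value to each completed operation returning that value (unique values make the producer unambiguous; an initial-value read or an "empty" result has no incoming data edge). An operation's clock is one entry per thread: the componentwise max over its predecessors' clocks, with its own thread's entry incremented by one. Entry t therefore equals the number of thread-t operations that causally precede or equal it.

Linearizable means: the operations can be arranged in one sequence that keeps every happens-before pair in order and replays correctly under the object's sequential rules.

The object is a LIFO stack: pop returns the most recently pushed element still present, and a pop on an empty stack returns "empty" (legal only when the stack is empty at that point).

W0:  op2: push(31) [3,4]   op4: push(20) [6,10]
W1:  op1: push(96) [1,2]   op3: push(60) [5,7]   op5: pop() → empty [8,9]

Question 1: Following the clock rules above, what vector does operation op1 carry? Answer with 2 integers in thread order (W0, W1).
root op op1, invoked 1: fresh clock plus W1's own tick → (0, 1)
root op op2, invoked 3: fresh clock plus W0's own tick → (1, 0)
op3 (invocation 5): componentwise max over VC(op1)=(0, 1), +1 at W1, giving (0, 2)
op4 (invocation 6): componentwise max over VC(op2)=(1, 0), +1 at W0, giving (2, 0)
op5 (invocation 8): componentwise max over VC(op3)=(0, 2), +1 at W1, giving (0, 3)
target: VC(op1) = (0, 1)

(0, 1)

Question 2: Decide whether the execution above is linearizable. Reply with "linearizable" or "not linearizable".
cut after 8 events: linearizable; cut after 9 events (op5 responds, time 9): not linearizable
the completed operations (4 total) allow one real-time order; the LIFO stack replay rejects it
including or dropping the 1 pending operation (op4) in any combination fails
e.g. op1, op2, op3, op5 (pending dropped): illegal at step 4, since op5 pop() → empty cannot apply there

not linearizable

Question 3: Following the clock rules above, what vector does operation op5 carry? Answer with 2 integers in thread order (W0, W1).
op1, invoked 1, has no incoming edges; only W1's bump applies → (0, 1)
op2, invoked 3, has no incoming edges; only W0's bump applies → (1, 0)
from VC(op1)=(0, 1), op3 (invoked 5) maxes components and bumps W1 → (0, 2)
from VC(op2)=(1, 0), op4 (invoked 6) maxes components and bumps W0 → (2, 0)
from VC(op3)=(0, 2), op5 (invoked 8) maxes components and bumps W1 → (0, 3)
target: VC(op5) = (0, 3)

(0, 3)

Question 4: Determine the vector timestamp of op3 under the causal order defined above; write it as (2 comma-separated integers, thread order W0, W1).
op1 (invocation 1): nothing precedes it; W1's component alone gives (0, 1)
op2 (invocation 3): nothing precedes it; W0's component alone gives (1, 0)
invoked at 5, op3 merges VC(op1)=(0, 1) and bumps W1's slot → (0, 2)
invoked at 6, op4 merges VC(op2)=(1, 0) and bumps W0's slot → (2, 0)
invoked at 8, op5 merges VC(op3)=(0, 2) and bumps W1's slot → (0, 3)
target: VC(op3) = (0, 2)

(0, 2)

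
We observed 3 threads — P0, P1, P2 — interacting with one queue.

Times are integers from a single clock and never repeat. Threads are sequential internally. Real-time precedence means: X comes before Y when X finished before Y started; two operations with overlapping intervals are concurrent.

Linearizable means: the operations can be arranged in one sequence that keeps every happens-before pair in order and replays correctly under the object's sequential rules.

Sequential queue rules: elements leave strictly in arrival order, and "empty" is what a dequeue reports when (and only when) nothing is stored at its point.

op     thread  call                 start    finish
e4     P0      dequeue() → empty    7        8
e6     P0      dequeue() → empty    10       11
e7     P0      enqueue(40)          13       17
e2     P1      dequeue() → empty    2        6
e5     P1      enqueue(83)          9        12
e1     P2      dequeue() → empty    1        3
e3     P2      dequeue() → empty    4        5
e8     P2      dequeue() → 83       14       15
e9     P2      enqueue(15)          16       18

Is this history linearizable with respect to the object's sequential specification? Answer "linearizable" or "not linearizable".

witness order: e1, e2, e3, e4, e6, e5, e7, e8, e9
step 1: e1 dequeue() → empty — queue <>
step 2: e2 dequeue() → empty — queue <>
step 3: e3 dequeue() → empty — queue <>
step 4: e4 dequeue() → empty — queue <>
step 5: e6 dequeue() → empty — queue <>
step 6: e5 enqueue(83) — queue <83>
step 7: e7 enqueue(40) — queue <83,40>
step 8: e8 dequeue() → 83 — queue <40>
step 9: e9 enqueue(15) — queue <40,15>

linearizable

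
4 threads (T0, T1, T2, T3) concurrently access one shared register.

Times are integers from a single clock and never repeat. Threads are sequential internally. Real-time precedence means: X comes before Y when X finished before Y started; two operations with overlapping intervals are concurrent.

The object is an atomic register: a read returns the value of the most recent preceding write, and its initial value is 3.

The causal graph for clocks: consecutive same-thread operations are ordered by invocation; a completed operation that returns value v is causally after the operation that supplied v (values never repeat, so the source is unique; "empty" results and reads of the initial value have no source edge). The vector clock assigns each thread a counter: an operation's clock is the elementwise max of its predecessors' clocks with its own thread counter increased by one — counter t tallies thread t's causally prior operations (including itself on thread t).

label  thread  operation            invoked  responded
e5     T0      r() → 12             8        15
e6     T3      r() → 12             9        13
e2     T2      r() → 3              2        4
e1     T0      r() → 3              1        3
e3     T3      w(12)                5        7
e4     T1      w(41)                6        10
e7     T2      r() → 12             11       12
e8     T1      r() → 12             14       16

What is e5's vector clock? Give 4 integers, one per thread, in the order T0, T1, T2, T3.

(2, 0, 0, 1)

e3, invoked 5, has no incoming edges; only T3's bump applies → (0, 0, 0, 1)
e2, invoked 2, has no incoming edges; only T2's bump applies → (0, 0, 1, 0)
e4, invoked 6, has no incoming edges; only T1's bump applies → (0, 1, 0, 0)
e1, invoked 1, has no incoming edges; only T0's bump applies → (1, 0, 0, 0)
e6, invoked 9, takes VC(e3)=(0, 0, 0, 1) under max, adds 1 for T3 → (0, 0, 0, 2)
e7, invoked 11, takes VC(e2)=(0, 0, 1, 0), VC(e3)=(0, 0, 0, 1) under max, adds 1 for T2 → (0, 0, 2, 1)
e8, invoked 14, takes VC(e3)=(0, 0, 0, 1), VC(e4)=(0, 1, 0, 0) under max, adds 1 for T1 → (0, 2, 0, 1)
e5, invoked 8, takes VC(e1)=(1, 0, 0, 0), VC(e3)=(0, 0, 0, 1) under max, adds 1 for T0 → (2, 0, 0, 1)
target: VC(e5) = (2, 0, 0, 1)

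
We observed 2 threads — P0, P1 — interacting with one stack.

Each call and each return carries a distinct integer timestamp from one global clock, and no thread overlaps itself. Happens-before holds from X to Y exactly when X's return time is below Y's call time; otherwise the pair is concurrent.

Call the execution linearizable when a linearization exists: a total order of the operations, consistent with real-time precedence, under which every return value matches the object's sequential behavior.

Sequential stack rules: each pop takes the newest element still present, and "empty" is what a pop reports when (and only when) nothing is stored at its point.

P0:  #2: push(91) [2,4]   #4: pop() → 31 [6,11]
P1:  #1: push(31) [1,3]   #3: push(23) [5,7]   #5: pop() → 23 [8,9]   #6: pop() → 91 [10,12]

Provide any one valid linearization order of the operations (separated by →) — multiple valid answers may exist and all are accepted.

step 1: #1 push(31) — stack <31>
step 2: #2 push(91) — stack <31,91>
step 3: #3 push(23) — stack <31,91,23>
step 4: #5 pop() → 23 — stack <31,91>
step 5: #6 pop() → 91 — stack <31>
step 6: #4 pop() → 31 — stack <>

#1 → #2 → #3 → #5 → #6 → #4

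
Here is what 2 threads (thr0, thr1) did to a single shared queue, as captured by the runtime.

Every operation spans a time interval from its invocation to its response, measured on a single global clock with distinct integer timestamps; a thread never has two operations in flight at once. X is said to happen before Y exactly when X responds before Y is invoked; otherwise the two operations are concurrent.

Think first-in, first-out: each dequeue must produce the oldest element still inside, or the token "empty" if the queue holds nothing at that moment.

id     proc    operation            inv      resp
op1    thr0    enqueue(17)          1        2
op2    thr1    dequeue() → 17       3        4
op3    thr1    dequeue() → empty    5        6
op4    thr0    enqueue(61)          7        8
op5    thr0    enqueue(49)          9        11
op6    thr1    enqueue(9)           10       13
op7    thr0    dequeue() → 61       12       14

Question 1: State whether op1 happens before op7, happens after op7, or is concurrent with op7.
before

op1 spans [1,2], op7 spans [12,14]
resp(op1)=2 < inv(op7)=12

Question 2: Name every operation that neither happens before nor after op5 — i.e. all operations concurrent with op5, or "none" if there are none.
op6

op5 spans [9,11]: anything still running between times 9 and 11 counts as concurrent
op1 [1,2]: before
op2 [3,4]: before
op3 [5,6]: before
op4 [7,8]: before
op6 [10,13]: concurrent
op7 [12,14]: after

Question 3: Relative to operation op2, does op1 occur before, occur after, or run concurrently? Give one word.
before

op1 spans [1,2], op2 spans [3,4]
resp(op1)=2 < inv(op2)=3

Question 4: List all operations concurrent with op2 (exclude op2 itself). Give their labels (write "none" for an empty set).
none

op2 spans [3,4]; an op avoiding the whole window 3..4 is ordered, any other is concurrent
op1 [1,2]: before
op3 [5,6]: after
op4 [7,8]: after
op5 [9,11]: after
op6 [10,13]: after
op7 [12,14]: after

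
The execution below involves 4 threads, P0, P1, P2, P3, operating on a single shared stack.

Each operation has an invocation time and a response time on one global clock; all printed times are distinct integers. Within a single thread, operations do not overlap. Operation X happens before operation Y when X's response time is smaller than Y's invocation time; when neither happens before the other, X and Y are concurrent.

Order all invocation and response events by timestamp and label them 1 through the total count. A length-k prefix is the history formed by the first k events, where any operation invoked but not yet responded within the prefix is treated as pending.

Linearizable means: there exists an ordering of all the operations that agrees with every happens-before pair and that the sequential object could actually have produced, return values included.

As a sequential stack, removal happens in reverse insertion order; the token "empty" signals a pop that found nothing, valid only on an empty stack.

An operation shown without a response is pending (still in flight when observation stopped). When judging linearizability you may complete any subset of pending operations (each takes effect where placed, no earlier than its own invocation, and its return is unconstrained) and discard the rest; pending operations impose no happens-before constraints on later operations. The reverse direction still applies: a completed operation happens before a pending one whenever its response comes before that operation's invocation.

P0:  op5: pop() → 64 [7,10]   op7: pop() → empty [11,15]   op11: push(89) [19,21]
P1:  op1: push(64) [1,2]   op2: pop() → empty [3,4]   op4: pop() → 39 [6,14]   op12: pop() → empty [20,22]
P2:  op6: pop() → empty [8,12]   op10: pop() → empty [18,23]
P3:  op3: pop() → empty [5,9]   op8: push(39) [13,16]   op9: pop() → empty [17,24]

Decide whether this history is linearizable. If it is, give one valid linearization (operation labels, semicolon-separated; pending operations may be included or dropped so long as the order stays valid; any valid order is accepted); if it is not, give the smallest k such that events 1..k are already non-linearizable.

cut after 3 events: linearizable; cut after 4 events (op2 responds, time 4): not linearizable
the completed operations (2 total) allow one real-time order; the stack replay rejects it
one such order, op1, op2, breaks at step 2 where op2 pop() → empty is illegal

not linearizable — minimal violating prefix: 4 events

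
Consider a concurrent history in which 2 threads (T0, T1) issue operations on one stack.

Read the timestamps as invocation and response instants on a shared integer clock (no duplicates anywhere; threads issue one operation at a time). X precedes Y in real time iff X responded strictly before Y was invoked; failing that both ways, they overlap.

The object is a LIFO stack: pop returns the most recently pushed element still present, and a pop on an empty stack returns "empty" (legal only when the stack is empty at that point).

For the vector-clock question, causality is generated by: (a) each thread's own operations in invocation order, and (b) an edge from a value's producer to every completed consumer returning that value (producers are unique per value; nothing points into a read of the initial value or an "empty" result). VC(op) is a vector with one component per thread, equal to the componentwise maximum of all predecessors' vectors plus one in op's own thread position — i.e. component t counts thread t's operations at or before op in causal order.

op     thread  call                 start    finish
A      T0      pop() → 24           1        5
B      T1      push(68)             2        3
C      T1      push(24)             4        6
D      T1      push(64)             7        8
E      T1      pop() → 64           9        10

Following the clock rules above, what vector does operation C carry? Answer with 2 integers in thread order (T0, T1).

(0, 2)

VC(B, invoked at 2): no causal predecessors; +1 on T1 → (0, 1)
merge at C (invoked 4): VC(B)=(0, 1), own-thread bump on T1 → (0, 2)
merge at D (invoked 7): VC(C)=(0, 2), own-thread bump on T1 → (0, 3)
merge at A (invoked 1): VC(C)=(0, 2), own-thread bump on T0 → (1, 2)
merge at E (invoked 9): VC(D)=(0, 3), own-thread bump on T1 → (0, 4)
target: VC(C) = (0, 2)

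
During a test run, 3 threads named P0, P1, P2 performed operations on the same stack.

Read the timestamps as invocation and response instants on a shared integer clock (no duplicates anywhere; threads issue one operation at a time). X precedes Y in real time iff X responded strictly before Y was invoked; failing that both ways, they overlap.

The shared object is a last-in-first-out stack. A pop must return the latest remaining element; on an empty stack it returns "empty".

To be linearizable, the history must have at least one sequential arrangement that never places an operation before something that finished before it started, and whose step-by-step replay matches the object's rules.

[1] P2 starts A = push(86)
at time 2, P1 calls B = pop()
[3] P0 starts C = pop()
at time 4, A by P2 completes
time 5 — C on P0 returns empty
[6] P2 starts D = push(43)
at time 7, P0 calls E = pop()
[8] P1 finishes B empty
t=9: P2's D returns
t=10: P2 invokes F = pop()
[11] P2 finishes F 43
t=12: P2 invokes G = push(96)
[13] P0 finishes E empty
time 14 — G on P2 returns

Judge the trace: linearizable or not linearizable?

not linearizable

events 1..12 are fine; event 13 — the response of E at time 13 — makes the prefix non-linearizable
checked exhaustively: 28 real-time-consistent orders of 6 completed operations, zero legal stack replays
including or dropping the 1 pending operation (G) in any combination fails
for example A, B, C, D, E, F (pending dropped) fails at step 2: B pop() → empty is not legal there
for example A, B, C, D, F, E (pending dropped) fails at step 2: B pop() → empty is not legal there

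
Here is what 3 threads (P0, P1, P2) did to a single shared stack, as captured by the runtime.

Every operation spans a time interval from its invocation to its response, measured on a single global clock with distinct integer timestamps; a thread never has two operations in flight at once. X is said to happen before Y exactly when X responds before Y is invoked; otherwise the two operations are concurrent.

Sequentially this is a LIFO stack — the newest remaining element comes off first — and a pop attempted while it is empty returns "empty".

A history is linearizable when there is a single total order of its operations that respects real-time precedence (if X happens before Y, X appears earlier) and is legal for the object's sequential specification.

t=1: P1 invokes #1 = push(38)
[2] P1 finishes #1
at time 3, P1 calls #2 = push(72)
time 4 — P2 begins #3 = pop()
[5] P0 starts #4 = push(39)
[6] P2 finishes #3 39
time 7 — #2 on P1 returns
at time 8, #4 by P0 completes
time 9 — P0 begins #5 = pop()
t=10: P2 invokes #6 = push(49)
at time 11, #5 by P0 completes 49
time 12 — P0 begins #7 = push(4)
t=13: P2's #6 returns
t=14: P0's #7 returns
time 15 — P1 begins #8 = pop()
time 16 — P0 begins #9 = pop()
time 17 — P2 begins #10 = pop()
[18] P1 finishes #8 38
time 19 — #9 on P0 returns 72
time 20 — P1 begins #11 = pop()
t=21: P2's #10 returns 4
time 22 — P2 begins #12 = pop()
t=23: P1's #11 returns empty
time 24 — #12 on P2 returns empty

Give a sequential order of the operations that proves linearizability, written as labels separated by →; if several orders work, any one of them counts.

1. #1 push(38), leaving stack <38>
2. #2 push(72), leaving stack <38,72>
3. #4 push(39), leaving stack <38,72,39>
4. #3 pop() → 39, leaving stack <38,72>
5. #6 push(49), leaving stack <38,72,49>
6. #5 pop() → 49, leaving stack <38,72>
7. #7 push(4), leaving stack <38,72,4>
8. #10 pop() → 4, leaving stack <38,72>
9. #9 pop() → 72, leaving stack <38>
10. #8 pop() → 38, leaving stack <>
11. #11 pop() → empty, leaving stack <>
12. #12 pop() → empty, leaving stack <>

#1 → #2 → #4 → #3 → #6 → #5 → #7 → #10 → #9 → #8 → #11 → #12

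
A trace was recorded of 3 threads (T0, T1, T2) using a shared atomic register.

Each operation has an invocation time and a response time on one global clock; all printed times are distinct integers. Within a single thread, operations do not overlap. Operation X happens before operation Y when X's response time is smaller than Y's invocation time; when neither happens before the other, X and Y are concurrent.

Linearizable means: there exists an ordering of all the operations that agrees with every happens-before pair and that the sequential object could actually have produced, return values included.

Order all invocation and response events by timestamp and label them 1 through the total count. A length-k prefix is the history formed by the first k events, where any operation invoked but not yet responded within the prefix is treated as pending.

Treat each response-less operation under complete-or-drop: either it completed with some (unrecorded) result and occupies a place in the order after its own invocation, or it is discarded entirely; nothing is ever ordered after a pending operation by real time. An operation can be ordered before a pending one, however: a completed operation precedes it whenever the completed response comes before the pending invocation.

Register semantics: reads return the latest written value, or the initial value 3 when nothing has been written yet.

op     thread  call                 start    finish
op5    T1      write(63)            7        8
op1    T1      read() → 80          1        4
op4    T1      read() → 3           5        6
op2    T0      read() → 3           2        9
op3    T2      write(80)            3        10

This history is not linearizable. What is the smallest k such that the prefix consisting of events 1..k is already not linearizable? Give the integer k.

6

one valid order for events 1..5 is op2, op3, op1:
step 1: op2 read() (pending, included) — value 3
step 2: op3 write(80) (pending, included) — value 80
step 3: op1 read() → 80 — value 80
at event 6 (op4's time-6 response) nothing linearizes any more
no completion choice of the 2 pending operations (op2, op3) rescues it — every subset was tried
one such order, op1, op4 (pending dropped), breaks at step 1 where op1 read() → 80 is illegal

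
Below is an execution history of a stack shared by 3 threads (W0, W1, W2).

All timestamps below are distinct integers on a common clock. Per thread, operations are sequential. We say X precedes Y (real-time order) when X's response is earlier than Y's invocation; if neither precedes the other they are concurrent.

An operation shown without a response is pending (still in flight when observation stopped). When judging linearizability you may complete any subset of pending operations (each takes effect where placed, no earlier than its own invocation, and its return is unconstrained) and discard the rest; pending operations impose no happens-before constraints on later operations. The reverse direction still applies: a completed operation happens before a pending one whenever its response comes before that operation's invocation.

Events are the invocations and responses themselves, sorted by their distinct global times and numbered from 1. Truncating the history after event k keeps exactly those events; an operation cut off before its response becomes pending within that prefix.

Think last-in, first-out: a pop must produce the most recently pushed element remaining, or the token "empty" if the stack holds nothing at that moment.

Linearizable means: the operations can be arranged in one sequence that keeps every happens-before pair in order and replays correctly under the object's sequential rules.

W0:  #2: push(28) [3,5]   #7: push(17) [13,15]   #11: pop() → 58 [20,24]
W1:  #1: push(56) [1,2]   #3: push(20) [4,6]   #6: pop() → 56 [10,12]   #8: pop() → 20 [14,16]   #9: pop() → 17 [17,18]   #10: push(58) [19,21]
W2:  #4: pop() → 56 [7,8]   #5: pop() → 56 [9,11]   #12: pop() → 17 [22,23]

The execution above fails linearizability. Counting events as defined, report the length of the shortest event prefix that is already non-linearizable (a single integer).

events 1..7 are still linearizable — one witness is #1, #2, #3:
after step 1 (#1 push(56)): stack <56>
after step 2 (#2 push(28)): stack <56,28>
after step 3 (#3 push(20)): stack <56,28,20>
include event 8 — #4 responding at 8 — and every candidate order breaks
one such order, #1, #2, #3, #4, breaks at step 4 where #4 pop() → 56 is illegal
one such order, #1, #3, #2, #4, breaks at step 4 where #4 pop() → 56 is illegal

8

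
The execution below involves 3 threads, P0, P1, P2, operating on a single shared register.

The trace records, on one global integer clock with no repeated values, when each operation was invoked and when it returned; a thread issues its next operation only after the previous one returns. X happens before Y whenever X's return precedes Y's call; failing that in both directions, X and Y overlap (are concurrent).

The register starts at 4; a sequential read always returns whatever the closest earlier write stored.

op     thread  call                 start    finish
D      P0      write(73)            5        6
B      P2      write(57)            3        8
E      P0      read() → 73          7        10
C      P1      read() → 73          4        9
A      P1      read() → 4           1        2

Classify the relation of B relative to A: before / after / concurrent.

B spans [3,8], A spans [1,2]
resp(A)=2 < inv(B)=3

after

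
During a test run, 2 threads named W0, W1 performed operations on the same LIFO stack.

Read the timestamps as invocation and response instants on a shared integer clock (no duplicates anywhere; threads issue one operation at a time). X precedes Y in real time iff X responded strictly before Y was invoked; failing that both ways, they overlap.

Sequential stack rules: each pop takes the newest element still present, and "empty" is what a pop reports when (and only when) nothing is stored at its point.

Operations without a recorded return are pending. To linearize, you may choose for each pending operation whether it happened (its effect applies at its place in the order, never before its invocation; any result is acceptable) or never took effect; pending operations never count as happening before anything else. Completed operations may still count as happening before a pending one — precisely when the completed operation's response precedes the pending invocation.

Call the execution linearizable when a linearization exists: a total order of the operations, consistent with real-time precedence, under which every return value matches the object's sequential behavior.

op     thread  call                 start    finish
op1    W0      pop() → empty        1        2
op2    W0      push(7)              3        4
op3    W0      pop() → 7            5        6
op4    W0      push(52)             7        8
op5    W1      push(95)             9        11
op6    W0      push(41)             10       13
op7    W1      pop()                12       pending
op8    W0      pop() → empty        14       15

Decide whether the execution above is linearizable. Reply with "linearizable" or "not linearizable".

the violation lands at event 15, op8's response at time 15: events 1..14 linearize, events 1..15 do not
2 orders of the 7 completed LIFO stack ops respect real time; none is legal
no completion choice of the 1 pending operation (op7) rescues it — every subset was tried
one such order, op1, op2, op3, op4, op5, op6, op8 (pending dropped), breaks at step 7 where op8 pop() → empty is illegal
one such order, op1, op2, op3, op4, op6, op5, op8 (pending dropped), breaks at step 7 where op8 pop() → empty is illegal

not linearizable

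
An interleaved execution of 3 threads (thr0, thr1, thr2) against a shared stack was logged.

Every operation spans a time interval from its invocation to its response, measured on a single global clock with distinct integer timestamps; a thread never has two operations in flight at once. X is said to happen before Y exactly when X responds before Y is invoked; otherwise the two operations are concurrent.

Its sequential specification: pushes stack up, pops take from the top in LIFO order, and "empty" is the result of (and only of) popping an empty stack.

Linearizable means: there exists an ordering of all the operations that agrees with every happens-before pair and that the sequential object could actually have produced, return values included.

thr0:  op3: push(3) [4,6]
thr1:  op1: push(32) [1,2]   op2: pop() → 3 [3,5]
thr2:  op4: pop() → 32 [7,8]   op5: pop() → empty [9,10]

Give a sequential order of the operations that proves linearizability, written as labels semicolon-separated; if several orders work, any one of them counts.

1. op1 push(32), leaving stack <32>
2. op3 push(3), leaving stack <32,3>
3. op2 pop() → 3, leaving stack <32>
4. op4 pop() → 32, leaving stack <>
5. op5 pop() → empty, leaving stack <>

op1; op3; op2; op4; op5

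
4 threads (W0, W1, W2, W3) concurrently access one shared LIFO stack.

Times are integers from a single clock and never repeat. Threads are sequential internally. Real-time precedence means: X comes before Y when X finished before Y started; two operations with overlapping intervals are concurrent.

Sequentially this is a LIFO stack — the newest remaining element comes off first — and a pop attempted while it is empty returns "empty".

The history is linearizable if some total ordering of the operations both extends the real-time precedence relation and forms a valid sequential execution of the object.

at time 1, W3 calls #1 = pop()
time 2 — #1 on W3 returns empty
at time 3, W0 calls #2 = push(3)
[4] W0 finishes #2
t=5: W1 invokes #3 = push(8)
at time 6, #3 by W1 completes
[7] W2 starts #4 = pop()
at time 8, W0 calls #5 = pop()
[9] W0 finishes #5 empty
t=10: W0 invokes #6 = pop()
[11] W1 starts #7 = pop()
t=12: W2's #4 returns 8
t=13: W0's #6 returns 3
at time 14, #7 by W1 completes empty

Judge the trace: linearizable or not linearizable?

not linearizable

cut after 8 events: linearizable; cut after 9 events (#5 responds, time 9): not linearizable
the sole real-time-consistent order of 4 completed operations fails the LIFO stack replay
no completion choice of the 1 pending operation (#4) rescues it — every subset was tried
sample order #1, #2, #3, #5 (pending dropped) stalls at step 4 — #5 pop() → empty has no legal effect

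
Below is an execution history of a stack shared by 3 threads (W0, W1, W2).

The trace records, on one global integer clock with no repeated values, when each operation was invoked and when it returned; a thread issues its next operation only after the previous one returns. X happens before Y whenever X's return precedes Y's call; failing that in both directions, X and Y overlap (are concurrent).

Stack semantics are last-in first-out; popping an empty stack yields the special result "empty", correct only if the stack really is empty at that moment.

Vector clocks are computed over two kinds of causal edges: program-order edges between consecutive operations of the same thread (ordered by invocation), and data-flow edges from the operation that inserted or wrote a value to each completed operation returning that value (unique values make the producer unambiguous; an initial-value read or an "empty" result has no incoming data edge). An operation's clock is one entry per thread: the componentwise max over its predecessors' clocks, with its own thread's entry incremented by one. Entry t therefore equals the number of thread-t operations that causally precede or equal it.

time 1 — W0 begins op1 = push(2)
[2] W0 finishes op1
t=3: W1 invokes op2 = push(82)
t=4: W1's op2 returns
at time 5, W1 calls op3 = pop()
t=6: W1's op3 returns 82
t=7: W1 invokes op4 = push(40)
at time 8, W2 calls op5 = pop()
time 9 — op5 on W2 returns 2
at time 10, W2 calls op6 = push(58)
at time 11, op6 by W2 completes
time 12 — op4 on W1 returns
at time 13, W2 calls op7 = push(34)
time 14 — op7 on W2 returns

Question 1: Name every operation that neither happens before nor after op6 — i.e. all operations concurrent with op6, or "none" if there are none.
Answer: op4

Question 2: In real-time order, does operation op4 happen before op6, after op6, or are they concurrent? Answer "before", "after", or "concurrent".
Answer: concurrent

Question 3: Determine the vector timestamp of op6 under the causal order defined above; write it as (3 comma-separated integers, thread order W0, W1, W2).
Answer: (1, 0, 2)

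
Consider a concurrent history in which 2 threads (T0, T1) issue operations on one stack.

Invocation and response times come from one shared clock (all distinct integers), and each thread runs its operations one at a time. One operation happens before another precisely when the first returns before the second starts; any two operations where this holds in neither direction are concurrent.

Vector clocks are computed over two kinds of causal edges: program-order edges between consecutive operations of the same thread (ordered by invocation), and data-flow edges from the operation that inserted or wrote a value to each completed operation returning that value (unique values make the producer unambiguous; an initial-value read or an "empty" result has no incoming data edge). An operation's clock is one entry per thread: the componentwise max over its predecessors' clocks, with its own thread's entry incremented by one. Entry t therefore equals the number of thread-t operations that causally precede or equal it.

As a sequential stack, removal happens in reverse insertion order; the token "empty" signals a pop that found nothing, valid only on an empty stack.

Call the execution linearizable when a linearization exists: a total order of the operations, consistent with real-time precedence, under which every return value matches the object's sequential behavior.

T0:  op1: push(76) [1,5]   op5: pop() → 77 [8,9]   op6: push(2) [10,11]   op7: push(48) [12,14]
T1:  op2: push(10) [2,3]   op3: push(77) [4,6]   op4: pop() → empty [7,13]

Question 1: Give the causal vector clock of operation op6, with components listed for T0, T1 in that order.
VC(op2, invoked at 2): no causal predecessors; +1 on T1 → (0, 1)
VC(op1, invoked at 1): no causal predecessors; +1 on T0 → (1, 0)
invoked at 4, op3 merges VC(op2)=(0, 1) and bumps T1's slot → (0, 2)
invoked at 7, op4 merges VC(op3)=(0, 2) and bumps T1's slot → (0, 3)
invoked at 8, op5 merges VC(op1)=(1, 0), VC(op3)=(0, 2) and bumps T0's slot → (2, 2)
invoked at 10, op6 merges VC(op5)=(2, 2) and bumps T0's slot → (3, 2)
invoked at 12, op7 merges VC(op6)=(3, 2) and bumps T0's slot → (4, 2)
target: VC(op6) = (3, 2)

(3, 2)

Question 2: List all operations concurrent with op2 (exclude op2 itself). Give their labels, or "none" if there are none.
op2 spans [2,3]: anything still running between times 2 and 3 counts as concurrent
op1 [1,5]: concurrent
op3 [4,6]: after
op4 [7,13]: after
op5 [8,9]: after
op6 [10,11]: after
op7 [12,14]: after

op1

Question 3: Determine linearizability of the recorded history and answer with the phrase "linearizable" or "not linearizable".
the violation lands at event 13, op4's response at time 13: events 1..12 linearize, events 1..13 do not
checked exhaustively: 9 real-time-consistent orders of 6 completed operations, zero legal stack replays
every completion of the 1 pending operation (op7) was checked; none linearizes
take op1, op2, op3, op4, op5, op6 (pending dropped): step 4 already fails, because op4 pop() → empty cannot occur there
take op1, op2, op3, op5, op4, op6 (pending dropped): step 5 already fails, because op4 pop() → empty cannot occur there

not linearizable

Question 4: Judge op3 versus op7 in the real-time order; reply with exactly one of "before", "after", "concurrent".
op3 spans [4,6], op7 spans [12,14]
resp(op3)=6 < inv(op7)=12

before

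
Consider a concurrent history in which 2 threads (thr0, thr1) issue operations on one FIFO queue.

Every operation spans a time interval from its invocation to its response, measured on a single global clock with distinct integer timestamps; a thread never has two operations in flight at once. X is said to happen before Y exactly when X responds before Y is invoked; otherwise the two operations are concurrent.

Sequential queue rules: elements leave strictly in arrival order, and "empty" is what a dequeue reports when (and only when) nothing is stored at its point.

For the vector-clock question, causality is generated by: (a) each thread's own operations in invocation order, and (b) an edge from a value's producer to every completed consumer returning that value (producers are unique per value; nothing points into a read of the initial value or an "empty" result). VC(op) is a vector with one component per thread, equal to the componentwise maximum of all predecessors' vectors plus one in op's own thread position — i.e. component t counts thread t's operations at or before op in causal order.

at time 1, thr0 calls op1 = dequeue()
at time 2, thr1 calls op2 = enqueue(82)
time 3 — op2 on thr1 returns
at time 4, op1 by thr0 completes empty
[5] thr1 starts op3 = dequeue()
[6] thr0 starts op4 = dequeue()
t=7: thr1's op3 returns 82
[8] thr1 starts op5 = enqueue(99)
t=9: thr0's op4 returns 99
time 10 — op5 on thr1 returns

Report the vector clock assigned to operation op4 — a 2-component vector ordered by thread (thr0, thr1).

(2, 3)

invoked at 2, op2 has no predecessors; its own thr1 bump gives (0, 1)
invoked at 1, op1 has no predecessors; its own thr0 bump gives (1, 0)
op3, invoked 5, takes VC(op2)=(0, 1) under max, adds 1 for thr1 → (0, 2)
op5, invoked 8, takes VC(op3)=(0, 2) under max, adds 1 for thr1 → (0, 3)
op4, invoked 6, takes VC(op1)=(1, 0), VC(op5)=(0, 3) under max, adds 1 for thr0 → (2, 3)
target: VC(op4) = (2, 3)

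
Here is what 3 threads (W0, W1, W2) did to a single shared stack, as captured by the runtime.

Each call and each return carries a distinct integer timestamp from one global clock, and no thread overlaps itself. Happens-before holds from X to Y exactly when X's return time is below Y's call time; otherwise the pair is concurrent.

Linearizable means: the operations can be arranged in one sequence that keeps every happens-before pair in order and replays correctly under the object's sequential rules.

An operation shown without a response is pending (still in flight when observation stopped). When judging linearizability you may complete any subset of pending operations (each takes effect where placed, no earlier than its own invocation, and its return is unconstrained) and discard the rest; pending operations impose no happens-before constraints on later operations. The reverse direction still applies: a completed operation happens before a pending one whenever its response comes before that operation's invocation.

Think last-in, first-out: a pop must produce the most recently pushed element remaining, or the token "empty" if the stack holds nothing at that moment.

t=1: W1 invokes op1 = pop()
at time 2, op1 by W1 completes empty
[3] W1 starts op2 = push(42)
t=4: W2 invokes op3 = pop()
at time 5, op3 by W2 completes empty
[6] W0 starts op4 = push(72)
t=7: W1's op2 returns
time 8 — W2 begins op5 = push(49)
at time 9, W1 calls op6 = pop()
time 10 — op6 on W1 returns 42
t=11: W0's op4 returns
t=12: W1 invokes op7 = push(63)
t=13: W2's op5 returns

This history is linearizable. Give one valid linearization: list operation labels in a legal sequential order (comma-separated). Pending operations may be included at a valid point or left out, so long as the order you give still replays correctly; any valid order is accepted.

op1, op3, op2, op6, op4, op5

1. op1 pop() → empty, leaving stack <>
2. op3 pop() → empty, leaving stack <>
3. op2 push(42), leaving stack <42>
4. op6 pop() → 42, leaving stack <>
5. op4 push(72), leaving stack <72>
6. op5 push(49), leaving stack <72,49>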